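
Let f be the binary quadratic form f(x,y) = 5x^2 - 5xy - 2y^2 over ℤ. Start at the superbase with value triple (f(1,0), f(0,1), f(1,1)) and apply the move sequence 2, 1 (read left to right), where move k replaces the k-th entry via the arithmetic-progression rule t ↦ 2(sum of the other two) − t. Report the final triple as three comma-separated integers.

start (5,-2,-2) = (f(1,0),f(0,1),f(1,1))
replace slot 2: 2·(5+(-2)) − (-2) = 8 → (5,8,-2)
replace slot 1: 2·(8+(-2)) − 5 = 7 → (7,8,-2)

7,8,-2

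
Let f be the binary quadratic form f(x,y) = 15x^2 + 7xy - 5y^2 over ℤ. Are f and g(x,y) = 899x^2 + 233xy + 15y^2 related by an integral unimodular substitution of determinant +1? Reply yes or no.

D₁ = 349, D₂ = 349
river cycle of f (length 18): (-5, 13, 9), (9, 5, -9), (-9, 13, 5), (5, 17, -3), (-3, 13, 15), (15, 17, -1), (-1, 17, 15), (15, 13, -3), (-3, 17, 5), (5, 13, -9), … (8 more)
river cycle of g (length 18): (-5, 13, 9), (9, 5, -9), (-9, 13, 5), (5, 17, -3), (-3, 13, 15), (15, 17, -1), (-1, 17, 15), (15, 13, -3), (-3, 17, 5), (5, 13, -9), … (8 more)
cycles coincide ⇒ equivalent

yes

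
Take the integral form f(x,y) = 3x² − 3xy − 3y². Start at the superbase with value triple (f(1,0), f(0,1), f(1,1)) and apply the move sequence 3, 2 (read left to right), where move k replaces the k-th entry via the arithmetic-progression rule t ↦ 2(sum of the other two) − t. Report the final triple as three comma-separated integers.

start (3,-3,-3) = (f(1,0),f(0,1),f(1,1))
replace slot 3: 2·(3+(-3)) − (-3) = 3 → (3,-3,3)
replace slot 2: 2·(3+3) − (-3) = 15 → (3,15,3)

3,15,3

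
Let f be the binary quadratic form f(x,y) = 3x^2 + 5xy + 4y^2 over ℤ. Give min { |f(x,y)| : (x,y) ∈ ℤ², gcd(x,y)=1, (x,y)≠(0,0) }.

translate: b→-1 (≡5 mod 6), so (3,5,4)→(3,-1,2)
flip: (3,-1,2)→(2,1,3)
reduced (well bottom): (2,1,3) with a≤c, −a<b≤a
well minimum = a = 2

2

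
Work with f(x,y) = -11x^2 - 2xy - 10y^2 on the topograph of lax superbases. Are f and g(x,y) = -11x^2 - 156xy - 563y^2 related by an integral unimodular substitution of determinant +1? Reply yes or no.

D₁ = -436, D₂ = -436
f is negative-definite; reduce −f:
−f: flip: (11,2,10)→(10,-2,11)
−f: reduced (well bottom): (10,-2,11) with a≤c, −a<b≤a
flip sign back: reduced form of f is (-10,2,-11)
g is negative-definite; reduce −g:
−g: translate: b→2 (≡156 mod 22), so (11,156,563)→(11,2,10)
−g: flip: (11,2,10)→(10,-2,11)
−g: reduced (well bottom): (10,-2,11) with a≤c, −a<b≤a
flip sign back: reduced form of g is (-10,2,-11)
reduced forms (-10, 2, -11) vs (-10, 2, -11) ⇒ equivalent

yes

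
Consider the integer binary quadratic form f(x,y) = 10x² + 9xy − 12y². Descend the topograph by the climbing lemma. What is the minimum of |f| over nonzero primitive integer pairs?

river: ρ → (-12,15,7)
river: ρ → (7,13,-14)
river: ρ → (-14,15,6)
river: ρ → (6,21,-5)
river: ρ → (-5,19,10)
river: ρ → (10,21,-3)
river: ρ → (-3,21,10)
river: ρ → (10,19,-5)
river: ρ → (-5,21,6)
river: ρ → (6,15,-14)
river: ρ → (-14,13,7)
river: ρ → (7,15,-12)
river: ρ → (-12,9,10)
river: ρ → (10,11,-11)
river: ρ → (-11,11,10)
river: ρ → (10,9,-12)
closes: descent 0, river 16
min |a| on river = 3

3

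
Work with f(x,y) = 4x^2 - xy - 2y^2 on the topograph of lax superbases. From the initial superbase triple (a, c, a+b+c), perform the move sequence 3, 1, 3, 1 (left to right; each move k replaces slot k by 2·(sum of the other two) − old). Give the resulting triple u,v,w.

start (4,-2,1) = (f(1,0),f(0,1),f(1,1))
replace slot 3: 2·(4+(-2)) − 1 = 3 → (4,-2,3)
replace slot 1: 2·((-2)+3) − 4 = -2 → (-2,-2,3)
replace slot 3: 2·((-2)+(-2)) − 3 = -11 → (-2,-2,-11)
replace slot 1: 2·((-2)+(-11)) − (-2) = -24 → (-24,-2,-11)

-24,-2,-11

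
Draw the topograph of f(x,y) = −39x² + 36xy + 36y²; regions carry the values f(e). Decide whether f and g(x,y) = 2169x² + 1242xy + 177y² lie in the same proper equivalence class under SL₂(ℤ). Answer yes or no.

D₁ = 6912, D₂ = 6912
river cycle of f (length 8): (36, 36, -39), (-39, 42, 33), (33, 24, -48), (-48, 72, 9), (9, 72, -48), (-48, 24, 33), (33, 42, -39), (-39, 36, 36)
river cycle of g (length 8): (33, 24, -48), (-48, 72, 9), (9, 72, -48), (-48, 24, 33), (33, 42, -39), (-39, 36, 36), (36, 36, -39), (-39, 42, 33)
cycles coincide ⇒ equivalent

yes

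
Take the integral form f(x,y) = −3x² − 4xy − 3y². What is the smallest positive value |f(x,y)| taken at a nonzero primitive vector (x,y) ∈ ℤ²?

translate: b→-2 (≡4 mod 6), so (3,4,3)→(3,-2,2)
flip: (3,-2,2)→(2,2,3)
reduced (well bottom): (2,2,3) with a≤c, −a<b≤a
well minimum |f| = |-2| = 2 (negative-definite)

2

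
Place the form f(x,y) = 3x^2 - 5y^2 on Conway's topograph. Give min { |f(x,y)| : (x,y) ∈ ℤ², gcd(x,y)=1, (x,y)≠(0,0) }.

descent: ρ → (-5,0,3)
descent: ρ → (3,6,-2)  [lands on river]
river: ρ → (-2,6,3)
closes: descent 2, river 2
min |a| on river = 2

2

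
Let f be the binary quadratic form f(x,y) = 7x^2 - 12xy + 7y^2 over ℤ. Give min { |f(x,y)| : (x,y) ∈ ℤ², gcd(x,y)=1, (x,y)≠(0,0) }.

translate: b→2 (≡-12 mod 14), so (7,-12,7)→(7,2,2)
flip: (7,2,2)→(2,-2,7)
translate: b→2 (≡-2 mod 4), so (2,-2,7)→(2,2,7)
reduced (well bottom): (2,2,7) with a≤c, −a<b≤a
well minimum = a = 2

2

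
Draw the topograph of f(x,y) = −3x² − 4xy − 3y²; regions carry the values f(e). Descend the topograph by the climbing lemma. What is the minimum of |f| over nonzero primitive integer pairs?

translate: b→-2 (≡4 mod 6), so (3,4,3)→(3,-2,2)
flip: (3,-2,2)→(2,2,3)
reduced (well bottom): (2,2,3) with a≤c, −a<b≤a
well minimum |f| = |-2| = 2 (negative-definite)

2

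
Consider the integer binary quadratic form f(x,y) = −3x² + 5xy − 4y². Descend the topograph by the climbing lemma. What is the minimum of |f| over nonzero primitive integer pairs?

translate: b→1 (≡-5 mod 6), so (3,-5,4)→(3,1,2)
flip: (3,1,2)→(2,-1,3)
reduced (well bottom): (2,-1,3) with a≤c, −a<b≤a
well minimum |f| = |-2| = 2 (negative-definite)

2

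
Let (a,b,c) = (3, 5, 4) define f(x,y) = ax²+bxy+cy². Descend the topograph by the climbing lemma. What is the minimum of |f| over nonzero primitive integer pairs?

translate: b→-1 (≡5 mod 6), so (3,5,4)→(3,-1,2)
flip: (3,-1,2)→(2,1,3)
reduced (well bottom): (2,1,3) with a≤c, −a<b≤a
well minimum = a = 2

2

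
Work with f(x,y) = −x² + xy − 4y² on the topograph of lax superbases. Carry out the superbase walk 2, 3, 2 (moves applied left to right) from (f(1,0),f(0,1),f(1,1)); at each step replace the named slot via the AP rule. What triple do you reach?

start (-1,-4,-4) = (f(1,0),f(0,1),f(1,1))
replace slot 2: 2·((-1)+(-4)) − (-4) = -6 → (-1,-6,-4)
replace slot 3: 2·((-1)+(-6)) − (-4) = -10 → (-1,-6,-10)
replace slot 2: 2·((-1)+(-10)) − (-6) = -16 → (-1,-16,-10)

-1,-16,-10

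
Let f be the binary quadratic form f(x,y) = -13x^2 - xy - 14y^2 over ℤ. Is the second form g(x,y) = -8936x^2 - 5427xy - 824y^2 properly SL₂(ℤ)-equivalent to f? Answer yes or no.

D₁ = -727, D₂ = -727
f is negative-definite; reduce −f:
−f: reduced (well bottom): (13,1,14) with a≤c, −a<b≤a
flip sign back: reduced form of f is (-13,-1,-14)
g is negative-definite; reduce −g:
−g: flip: (8936,5427,824)→(824,-5427,8936)
−g: translate: b→-483 (≡-5427 mod 1648), so (824,-5427,8936)→(824,-483,71)
−g: flip: (824,-483,71)→(71,483,824)
−g: translate: b→57 (≡483 mod 142), so (71,483,824)→(71,57,14)
−g: flip: (71,57,14)→(14,-57,71)
−g: translate: b→-1 (≡-57 mod 28), so (14,-57,71)→(14,-1,13)
−g: flip: (14,-1,13)→(13,1,14)
−g: reduced (well bottom): (13,1,14) with a≤c, −a<b≤a
flip sign back: reduced form of g is (-13,-1,-14)
reduced forms (-13, -1, -14) vs (-13, -1, -14) ⇒ equivalent

yes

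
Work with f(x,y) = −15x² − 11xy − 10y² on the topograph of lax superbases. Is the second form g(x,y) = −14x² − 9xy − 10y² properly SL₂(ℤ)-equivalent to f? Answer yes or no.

D₁ = -479, D₂ = -479
f is negative-definite; reduce −f:
−f: flip: (15,11,10)→(10,-11,15)
−f: translate: b→9 (≡-11 mod 20), so (10,-11,15)→(10,9,14)
−f: reduced (well bottom): (10,9,14) with a≤c, −a<b≤a
flip sign back: reduced form of f is (-10,-9,-14)
g is negative-definite; reduce −g:
−g: flip: (14,9,10)→(10,-9,14)
−g: reduced (well bottom): (10,-9,14) with a≤c, −a<b≤a
flip sign back: reduced form of g is (-10,9,-14)
reduced forms (-10, -9, -14) vs (-10, 9, -14) ⇒ inequivalent

no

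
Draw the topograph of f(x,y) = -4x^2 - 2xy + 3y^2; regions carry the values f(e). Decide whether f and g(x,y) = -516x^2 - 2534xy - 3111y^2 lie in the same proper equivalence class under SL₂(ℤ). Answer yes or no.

D₁ = 52, D₂ = 52
river cycle of f (length 10): (3, 2, -4), (-4, 6, 1), (1, 6, -4), (-4, 2, 3), (3, 4, -3), (-3, 2, 4), (4, 6, -1), (-1, 6, 4), (4, 2, -3), (-3, 4, 3)
river cycle of g (length 10): (-4, 6, 1), (1, 6, -4), (-4, 2, 3), (3, 4, -3), (-3, 2, 4), (4, 6, -1), (-1, 6, 4), (4, 2, -3), (-3, 4, 3), (3, 2, -4)
cycles coincide ⇒ equivalent

yes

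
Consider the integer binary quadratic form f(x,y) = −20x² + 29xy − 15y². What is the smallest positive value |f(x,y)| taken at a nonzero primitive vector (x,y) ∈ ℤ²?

translate: b→11 (≡-29 mod 40), so (20,-29,15)→(20,11,6)
flip: (20,11,6)→(6,-11,20)
translate: b→1 (≡-11 mod 12), so (6,-11,20)→(6,1,15)
reduced (well bottom): (6,1,15) with a≤c, −a<b≤a
well minimum |f| = |-6| = 6 (negative-definite)

6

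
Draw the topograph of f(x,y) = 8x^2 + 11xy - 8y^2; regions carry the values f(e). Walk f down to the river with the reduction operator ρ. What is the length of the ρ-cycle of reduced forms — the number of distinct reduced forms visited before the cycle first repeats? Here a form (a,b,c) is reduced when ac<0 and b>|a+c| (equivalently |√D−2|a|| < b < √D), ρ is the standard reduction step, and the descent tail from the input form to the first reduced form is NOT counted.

D = 377, ⌊√D⌋ = 19
river: ρ → (-8,5,11)
river: ρ → (11,17,-2)
river: ρ → (-2,19,2)
river: ρ → (2,17,-11)
river: ρ → (-11,5,8)
river: ρ → (8,11,-8)
ρ-cycle length = 6 (tail of 0 descent steps not counted)

6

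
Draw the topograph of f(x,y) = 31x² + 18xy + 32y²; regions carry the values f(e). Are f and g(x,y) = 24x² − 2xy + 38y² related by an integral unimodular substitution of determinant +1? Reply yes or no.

D₁ = -3644, D₂ = -3644
f: reduced (well bottom): (31,18,32) with a≤c, −a<b≤a
g: reduced (well bottom): (24,-2,38) with a≤c, −a<b≤a
reduced forms (31, 18, 32) vs (24, -2, 38) ⇒ inequivalent

no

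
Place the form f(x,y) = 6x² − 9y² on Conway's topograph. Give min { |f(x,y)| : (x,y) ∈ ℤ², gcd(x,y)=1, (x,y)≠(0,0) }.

descent: ρ → (-9,0,6)
descent: ρ → (6,12,-3)  [lands on river]
river: ρ → (-3,12,6)
closes: descent 2, river 2
min |a| on river = 3

3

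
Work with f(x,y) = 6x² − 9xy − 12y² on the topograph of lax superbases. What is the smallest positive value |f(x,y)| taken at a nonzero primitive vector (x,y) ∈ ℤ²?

descent: ρ → (-12,9,6)  [lands on river]
river: ρ → (6,15,-6)
river: ρ → (-6,9,12)
river: ρ → (12,15,-3)
river: ρ → (-3,15,12)
river: ρ → (12,9,-6)
river: ρ → (-6,15,6)
river: ρ → (6,9,-12)
river: ρ → (-12,15,3)
river: ρ → (3,15,-12)
closes: descent 1, river 10
min |a| on river = 3

3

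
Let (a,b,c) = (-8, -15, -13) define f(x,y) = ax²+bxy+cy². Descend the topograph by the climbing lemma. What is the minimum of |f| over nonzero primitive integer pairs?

translate: b→-1 (≡15 mod 16), so (8,15,13)→(8,-1,6)
flip: (8,-1,6)→(6,1,8)
reduced (well bottom): (6,1,8) with a≤c, −a<b≤a
well minimum |f| = |-6| = 6 (negative-definite)

6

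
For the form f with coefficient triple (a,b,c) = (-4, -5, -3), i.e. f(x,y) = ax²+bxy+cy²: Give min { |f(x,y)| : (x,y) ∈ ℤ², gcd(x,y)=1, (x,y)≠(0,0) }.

translate: b→-3 (≡5 mod 8), so (4,5,3)→(4,-3,2)
flip: (4,-3,2)→(2,3,4)
translate: b→-1 (≡3 mod 4), so (2,3,4)→(2,-1,3)
reduced (well bottom): (2,-1,3) with a≤c, −a<b≤a
well minimum |f| = |-2| = 2 (negative-definite)

2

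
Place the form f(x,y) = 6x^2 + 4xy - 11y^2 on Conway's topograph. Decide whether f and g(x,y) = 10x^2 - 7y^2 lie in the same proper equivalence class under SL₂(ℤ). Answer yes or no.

D₁ = 280, D₂ = 280
river cycle of f (length 6): (6, 16, -1), (-1, 16, 6), (6, 8, -9), (-9, 10, 5), (5, 10, -9), (-9, 8, 6)
river cycle of g (length 4): (-7, 14, 3), (3, 16, -2), (-2, 16, 3), (3, 14, -7)
cycles differ ⇒ inequivalent

no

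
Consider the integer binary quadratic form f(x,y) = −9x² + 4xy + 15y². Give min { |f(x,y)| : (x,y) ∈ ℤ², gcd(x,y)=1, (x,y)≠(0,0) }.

descent: ρ → (15,-4,-9)
descent: ρ → (-9,22,2)  [lands on river]
river: ρ → (2,22,-9)
river: ρ → (-9,14,10)
river: ρ → (10,6,-13)
river: ρ → (-13,20,3)
river: ρ → (3,22,-6)
river: ρ → (-6,14,15)
river: ρ → (15,16,-5)
river: ρ → (-5,14,18)
river: ρ → (18,22,-1)
river: ρ → (-1,22,18)
river: ρ → (18,14,-5)
river: ρ → (-5,16,15)
river: ρ → (15,14,-6)
river: ρ → (-6,22,3)
river: ρ → (3,20,-13)
river: ρ → (-13,6,10)
river: ρ → (10,14,-9)
closes: descent 2, river 18
min |a| on river = 1

1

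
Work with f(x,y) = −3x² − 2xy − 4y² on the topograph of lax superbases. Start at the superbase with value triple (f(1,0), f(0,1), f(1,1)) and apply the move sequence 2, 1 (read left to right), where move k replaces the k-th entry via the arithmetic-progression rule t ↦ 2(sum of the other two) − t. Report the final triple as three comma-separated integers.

start (-3,-4,-9) = (f(1,0),f(0,1),f(1,1))
replace slot 2: 2·((-3)+(-9)) − (-4) = -20 → (-3,-20,-9)
replace slot 1: 2·((-20)+(-9)) − (-3) = -55 → (-55,-20,-9)

-55,-20,-9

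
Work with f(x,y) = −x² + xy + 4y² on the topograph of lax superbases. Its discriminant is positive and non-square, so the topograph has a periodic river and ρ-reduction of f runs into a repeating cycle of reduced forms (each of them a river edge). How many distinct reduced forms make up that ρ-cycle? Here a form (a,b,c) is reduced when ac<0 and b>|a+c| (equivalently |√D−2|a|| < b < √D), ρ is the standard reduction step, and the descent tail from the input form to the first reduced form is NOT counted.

D = 17, ⌊√D⌋ = 4
descent: ρ → (4,-1,-1)
descent: ρ → (-1,3,2)  [lands on river]
river: ρ → (2,1,-2)
river: ρ → (-2,3,1)
river: ρ → (1,3,-2)
river: ρ → (-2,1,2)
river: ρ → (2,3,-1)
ρ-cycle length = 6 (tail of 2 descent steps not counted)

6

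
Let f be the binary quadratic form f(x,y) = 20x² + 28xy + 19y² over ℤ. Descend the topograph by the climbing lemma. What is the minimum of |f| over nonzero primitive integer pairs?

translate: b→-12 (≡28 mod 40), so (20,28,19)→(20,-12,11)
flip: (20,-12,11)→(11,12,20)
translate: b→-10 (≡12 mod 22), so (11,12,20)→(11,-10,19)
reduced (well bottom): (11,-10,19) with a≤c, −a<b≤a
well minimum = a = 11

11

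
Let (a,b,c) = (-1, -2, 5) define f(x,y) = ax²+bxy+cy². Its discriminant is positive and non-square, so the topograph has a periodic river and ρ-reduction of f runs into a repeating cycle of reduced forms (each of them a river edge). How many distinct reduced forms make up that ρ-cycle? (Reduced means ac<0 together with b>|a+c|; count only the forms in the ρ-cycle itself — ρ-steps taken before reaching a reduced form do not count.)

D = 24, ⌊√D⌋ = 4
descent: ρ → (5,2,-1)
descent: ρ → (-1,4,2)  [lands on river]
river: ρ → (2,4,-1)
ρ-cycle length = 2 (tail of 2 descent steps not counted)

2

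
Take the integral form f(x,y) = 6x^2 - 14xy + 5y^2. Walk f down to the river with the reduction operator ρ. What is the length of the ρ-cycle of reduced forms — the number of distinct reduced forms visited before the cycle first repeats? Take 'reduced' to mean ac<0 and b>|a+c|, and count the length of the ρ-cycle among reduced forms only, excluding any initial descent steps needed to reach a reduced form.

D = 76, ⌊√D⌋ = 8
descent: ρ → (5,4,-3)  [lands on river]
river: ρ → (-3,8,1)
river: ρ → (1,8,-3)
river: ρ → (-3,4,5)
river: ρ → (5,6,-2)
river: ρ → (-2,6,5)
ρ-cycle length = 6 (tail of 1 descent step not counted)

6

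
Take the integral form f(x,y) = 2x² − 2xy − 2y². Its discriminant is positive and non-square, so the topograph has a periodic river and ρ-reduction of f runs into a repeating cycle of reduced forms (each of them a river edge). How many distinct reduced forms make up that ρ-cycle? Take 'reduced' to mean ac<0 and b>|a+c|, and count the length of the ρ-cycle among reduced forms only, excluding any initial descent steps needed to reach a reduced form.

D = 20, ⌊√D⌋ = 4
descent: ρ → (-2,2,2)  [lands on river]
river: ρ → (2,2,-2)
ρ-cycle length = 2 (tail of 1 descent step not counted)

2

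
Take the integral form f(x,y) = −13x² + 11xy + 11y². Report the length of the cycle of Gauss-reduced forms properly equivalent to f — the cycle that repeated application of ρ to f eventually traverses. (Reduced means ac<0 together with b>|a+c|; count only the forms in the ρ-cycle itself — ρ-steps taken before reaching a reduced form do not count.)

D = 693, ⌊√D⌋ = 26
river: ρ → (11,11,-13)
river: ρ → (-13,15,9)
river: ρ → (9,21,-7)
river: ρ → (-7,21,9)
river: ρ → (9,15,-13)
river: ρ → (-13,11,11)
ρ-cycle length = 6 (tail of 0 descent steps not counted)

6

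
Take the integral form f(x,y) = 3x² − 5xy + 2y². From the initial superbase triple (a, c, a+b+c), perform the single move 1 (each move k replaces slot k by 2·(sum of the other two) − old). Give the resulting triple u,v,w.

start (3,2,0) = (f(1,0),f(0,1),f(1,1))
replace slot 1: 2·(2+0) − 3 = 1 → (1,2,0)

1,2,0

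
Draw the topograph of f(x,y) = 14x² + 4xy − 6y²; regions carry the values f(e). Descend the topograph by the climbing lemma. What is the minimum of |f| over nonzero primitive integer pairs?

descent: ρ → (-6,8,12)  [lands on river]
river: ρ → (12,16,-2)
river: ρ → (-2,16,12)
river: ρ → (12,8,-6)
river: ρ → (-6,16,4)
river: ρ → (4,16,-6)
closes: descent 1, river 6
min |a| on river = 2

2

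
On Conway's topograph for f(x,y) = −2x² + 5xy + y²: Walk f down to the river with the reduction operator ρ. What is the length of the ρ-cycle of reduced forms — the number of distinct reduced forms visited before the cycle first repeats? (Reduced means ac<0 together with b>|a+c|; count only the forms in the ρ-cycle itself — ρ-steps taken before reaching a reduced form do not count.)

D = 33, ⌊√D⌋ = 5
river: ρ → (1,5,-2)
river: ρ → (-2,3,3)
river: ρ → (3,3,-2)
river: ρ → (-2,5,1)
ρ-cycle length = 4 (tail of 0 descent steps not counted)

4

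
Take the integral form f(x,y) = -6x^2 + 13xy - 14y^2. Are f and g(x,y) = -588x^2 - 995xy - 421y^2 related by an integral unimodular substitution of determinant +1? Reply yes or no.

D₁ = -167, D₂ = -167
f is negative-definite; reduce −f:
−f: translate: b→-1 (≡-13 mod 12), so (6,-13,14)→(6,-1,7)
−f: reduced (well bottom): (6,-1,7) with a≤c, −a<b≤a
flip sign back: reduced form of f is (-6,1,-7)
g is negative-definite; reduce −g:
−g: translate: b→-181 (≡995 mod 1176), so (588,995,421)→(588,-181,14)
−g: flip: (588,-181,14)→(14,181,588)
−g: translate: b→13 (≡181 mod 28), so (14,181,588)→(14,13,6)
−g: flip: (14,13,6)→(6,-13,14)
−g: translate: b→-1 (≡-13 mod 12), so (6,-13,14)→(6,-1,7)
−g: reduced (well bottom): (6,-1,7) with a≤c, −a<b≤a
flip sign back: reduced form of g is (-6,1,-7)
reduced forms (-6, 1, -7) vs (-6, 1, -7) ⇒ equivalent

yes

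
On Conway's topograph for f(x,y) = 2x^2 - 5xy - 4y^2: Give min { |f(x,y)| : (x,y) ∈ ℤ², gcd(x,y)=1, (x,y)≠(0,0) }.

descent: ρ → (-4,5,2)  [lands on river]
river: ρ → (2,7,-1)
river: ρ → (-1,7,2)
river: ρ → (2,5,-4)
river: ρ → (-4,3,3)
river: ρ → (3,3,-4)
closes: descent 1, river 6
min |a| on river = 1

1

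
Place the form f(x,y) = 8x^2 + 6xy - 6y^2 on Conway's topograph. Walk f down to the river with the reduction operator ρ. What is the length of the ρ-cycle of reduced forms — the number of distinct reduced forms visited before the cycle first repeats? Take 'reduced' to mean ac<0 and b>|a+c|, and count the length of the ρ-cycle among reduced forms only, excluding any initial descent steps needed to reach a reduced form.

D = 228, ⌊√D⌋ = 15
river: ρ → (-6,6,8)
river: ρ → (8,10,-4)
river: ρ → (-4,14,2)
river: ρ → (2,14,-4)
river: ρ → (-4,10,8)
river: ρ → (8,6,-6)
ρ-cycle length = 6 (tail of 0 descent steps not counted)

6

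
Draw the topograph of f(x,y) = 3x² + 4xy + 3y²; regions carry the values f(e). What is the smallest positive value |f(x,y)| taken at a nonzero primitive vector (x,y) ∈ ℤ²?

translate: b→-2 (≡4 mod 6), so (3,4,3)→(3,-2,2)
flip: (3,-2,2)→(2,2,3)
reduced (well bottom): (2,2,3) with a≤c, −a<b≤a
well minimum = a = 2

2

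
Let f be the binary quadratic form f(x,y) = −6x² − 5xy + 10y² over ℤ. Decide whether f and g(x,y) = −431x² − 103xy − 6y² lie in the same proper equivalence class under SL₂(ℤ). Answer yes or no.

D₁ = 265, D₂ = 265
river cycle of f (length 22): (10, 5, -6), (-6, 7, 9), (9, 11, -4), (-4, 13, 6), (6, 11, -6), (-6, 13, 4), (4, 11, -9), (-9, 7, 6), (6, 5, -10), (-10, 15, 1), … (12 more)
river cycle of g (length 22): (-6, 7, 9), (9, 11, -4), (-4, 13, 6), (6, 11, -6), (-6, 13, 4), (4, 11, -9), (-9, 7, 6), (6, 5, -10), (-10, 15, 1), (1, 15, -10), … (12 more)
cycles coincide ⇒ equivalent

yes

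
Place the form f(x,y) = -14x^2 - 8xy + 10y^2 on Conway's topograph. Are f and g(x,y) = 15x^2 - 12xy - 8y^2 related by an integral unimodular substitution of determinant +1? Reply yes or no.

D₁ = 624, D₂ = 624
river cycle of f (length 6): (10, 8, -14), (-14, 20, 4), (4, 20, -14), (-14, 8, 10), (10, 12, -12), (-12, 12, 10)
river cycle of g (length 4): (-8, 12, 15), (15, 18, -5), (-5, 22, 7), (7, 20, -8)
cycles differ ⇒ inequivalent

no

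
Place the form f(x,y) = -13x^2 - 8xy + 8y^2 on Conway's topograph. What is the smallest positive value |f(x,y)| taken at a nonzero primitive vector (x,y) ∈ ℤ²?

descent: ρ → (8,8,-13)  [lands on river]
river: ρ → (-13,18,3)
river: ρ → (3,18,-13)
river: ρ → (-13,8,8)
closes: descent 1, river 4
min |a| on river = 3

3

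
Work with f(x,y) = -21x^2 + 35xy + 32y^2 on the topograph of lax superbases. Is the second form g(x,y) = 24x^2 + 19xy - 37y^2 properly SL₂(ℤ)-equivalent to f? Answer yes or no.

D₁ = 3913, D₂ = 3913
river cycle of f (length 34): (32, 29, -24), (-24, 19, 37), (37, 55, -6), (-6, 53, 46), (46, 39, -13), (-13, 39, 46), (46, 53, -6), (-6, 55, 37), (37, 19, -24), (-24, 29, 32), … (24 more)
river cycle of g (length 34): (-37, 55, 6), (6, 53, -46), (-46, 39, 13), (13, 39, -46), (-46, 53, 6), (6, 55, -37), (-37, 19, 24), (24, 29, -32), (-32, 35, 21), (21, 49, -18), … (24 more)
cycles differ ⇒ inequivalent

no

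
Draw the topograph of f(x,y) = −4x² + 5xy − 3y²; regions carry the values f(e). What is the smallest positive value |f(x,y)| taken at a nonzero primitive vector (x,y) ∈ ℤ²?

translate: b→3 (≡-5 mod 8), so (4,-5,3)→(4,3,2)
flip: (4,3,2)→(2,-3,4)
translate: b→1 (≡-3 mod 4), so (2,-3,4)→(2,1,3)
reduced (well bottom): (2,1,3) with a≤c, −a<b≤a
well minimum |f| = |-2| = 2 (negative-definite)

2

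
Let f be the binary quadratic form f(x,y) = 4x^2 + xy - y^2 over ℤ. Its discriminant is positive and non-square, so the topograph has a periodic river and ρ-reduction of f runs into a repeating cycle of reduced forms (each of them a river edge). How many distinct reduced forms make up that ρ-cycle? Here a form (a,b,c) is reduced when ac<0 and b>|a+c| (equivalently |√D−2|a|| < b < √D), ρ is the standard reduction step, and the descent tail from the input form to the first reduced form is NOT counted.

D = 17, ⌊√D⌋ = 4
descent: ρ → (-1,3,2)  [lands on river]
river: ρ → (2,1,-2)
river: ρ → (-2,3,1)
river: ρ → (1,3,-2)
river: ρ → (-2,1,2)
river: ρ → (2,3,-1)
ρ-cycle length = 6 (tail of 1 descent step not counted)

6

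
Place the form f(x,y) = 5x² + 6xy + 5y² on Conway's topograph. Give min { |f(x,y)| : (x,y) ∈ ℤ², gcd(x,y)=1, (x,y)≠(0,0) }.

translate: b→-4 (≡6 mod 10), so (5,6,5)→(5,-4,4)
flip: (5,-4,4)→(4,4,5)
reduced (well bottom): (4,4,5) with a≤c, −a<b≤a
well minimum = a = 4

4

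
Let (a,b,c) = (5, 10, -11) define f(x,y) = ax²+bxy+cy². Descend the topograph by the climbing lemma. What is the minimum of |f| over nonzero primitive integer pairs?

river: ρ → (-11,12,4)
river: ρ → (4,12,-11)
river: ρ → (-11,10,5)
river: ρ → (5,10,-11)
closes: descent 0, river 4
min |a| on river = 4

4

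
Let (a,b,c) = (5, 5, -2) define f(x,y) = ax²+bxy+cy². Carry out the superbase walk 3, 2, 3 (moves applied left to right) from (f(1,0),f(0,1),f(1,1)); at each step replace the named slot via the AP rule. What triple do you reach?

start (5,-2,8) = (f(1,0),f(0,1),f(1,1))
replace slot 3: 2·(5+(-2)) − 8 = -2 → (5,-2,-2)
replace slot 2: 2·(5+(-2)) − (-2) = 8 → (5,8,-2)
replace slot 3: 2·(5+8) − (-2) = 28 → (5,8,28)

5,8,28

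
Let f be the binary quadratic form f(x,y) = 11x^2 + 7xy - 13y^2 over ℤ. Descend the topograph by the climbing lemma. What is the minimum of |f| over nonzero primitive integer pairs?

river: ρ → (-13,19,5)
river: ρ → (5,21,-9)
river: ρ → (-9,15,11)
river: ρ → (11,7,-13)
closes: descent 0, river 4
min |a| on river = 5

5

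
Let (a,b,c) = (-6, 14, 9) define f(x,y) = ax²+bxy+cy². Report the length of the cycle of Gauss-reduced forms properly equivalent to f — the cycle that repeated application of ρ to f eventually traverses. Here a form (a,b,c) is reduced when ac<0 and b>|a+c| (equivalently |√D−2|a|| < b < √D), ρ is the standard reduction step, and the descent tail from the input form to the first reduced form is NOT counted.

D = 412, ⌊√D⌋ = 20
river: ρ → (9,4,-11)
river: ρ → (-11,18,2)
river: ρ → (2,18,-11)
river: ρ → (-11,4,9)
river: ρ → (9,14,-6)
river: ρ → (-6,10,13)
river: ρ → (13,16,-3)
river: ρ → (-3,20,1)
river: ρ → (1,20,-3)
river: ρ → (-3,16,13)
river: ρ → (13,10,-6)
river: ρ → (-6,14,9)
ρ-cycle length = 12 (tail of 0 descent steps not counted)

12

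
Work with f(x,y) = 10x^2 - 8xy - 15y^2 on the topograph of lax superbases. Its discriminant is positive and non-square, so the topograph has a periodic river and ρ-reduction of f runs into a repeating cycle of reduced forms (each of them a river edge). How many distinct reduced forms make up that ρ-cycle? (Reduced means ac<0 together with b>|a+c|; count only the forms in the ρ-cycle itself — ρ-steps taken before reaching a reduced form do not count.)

D = 664, ⌊√D⌋ = 25
descent: ρ → (-15,8,10)  [lands on river]
river: ρ → (10,12,-13)
river: ρ → (-13,14,9)
river: ρ → (9,22,-5)
river: ρ → (-5,18,17)
river: ρ → (17,16,-6)
river: ρ → (-6,20,11)
river: ρ → (11,24,-2)
river: ρ → (-2,24,11)
river: ρ → (11,20,-6)
river: ρ → (-6,16,17)
river: ρ → (17,18,-5)
river: ρ → (-5,22,9)
river: ρ → (9,14,-13)
river: ρ → (-13,12,10)
river: ρ → (10,8,-15)
river: ρ → (-15,22,3)
river: ρ → (3,20,-22)
river: ρ → (-22,24,1)
river: ρ → (1,24,-22)
river: ρ → (-22,20,3)
river: ρ → (3,22,-15)
ρ-cycle length = 22 (tail of 1 descent step not counted)

22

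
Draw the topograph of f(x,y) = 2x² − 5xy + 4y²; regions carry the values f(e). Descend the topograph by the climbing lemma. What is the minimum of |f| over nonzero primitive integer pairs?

translate: b→-1 (≡-5 mod 4), so (2,-5,4)→(2,-1,1)
flip: (2,-1,1)→(1,1,2)
reduced (well bottom): (1,1,2) with a≤c, −a<b≤a
well minimum = a = 1

1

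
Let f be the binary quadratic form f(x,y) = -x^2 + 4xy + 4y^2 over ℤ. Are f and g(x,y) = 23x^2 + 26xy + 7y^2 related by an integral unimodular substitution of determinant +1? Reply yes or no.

D₁ = 32, D₂ = 32
river cycle of f (length 2): (4, 4, -1), (-1, 4, 4)
river cycle of g (length 2): (-1, 4, 4), (4, 4, -1)
cycles coincide ⇒ equivalent

yes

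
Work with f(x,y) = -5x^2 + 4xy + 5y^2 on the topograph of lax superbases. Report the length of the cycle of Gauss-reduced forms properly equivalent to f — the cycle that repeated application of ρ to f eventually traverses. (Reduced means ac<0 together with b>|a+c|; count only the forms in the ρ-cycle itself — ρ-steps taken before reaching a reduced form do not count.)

D = 116, ⌊√D⌋ = 10
river: ρ → (5,6,-4)
river: ρ → (-4,10,1)
river: ρ → (1,10,-4)
river: ρ → (-4,6,5)
river: ρ → (5,4,-5)
river: ρ → (-5,6,4)
river: ρ → (4,10,-1)
river: ρ → (-1,10,4)
river: ρ → (4,6,-5)
river: ρ → (-5,4,5)
ρ-cycle length = 10 (tail of 0 descent steps not counted)

10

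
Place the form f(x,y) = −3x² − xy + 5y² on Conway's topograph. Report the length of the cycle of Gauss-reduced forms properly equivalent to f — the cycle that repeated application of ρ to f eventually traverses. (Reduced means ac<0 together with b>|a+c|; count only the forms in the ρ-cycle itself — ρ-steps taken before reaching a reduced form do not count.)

D = 61, ⌊√D⌋ = 7
descent: ρ → (5,1,-3)
descent: ρ → (-3,5,3)  [lands on river]
river: ρ → (3,7,-1)
river: ρ → (-1,7,3)
river: ρ → (3,5,-3)
river: ρ → (-3,7,1)
river: ρ → (1,7,-3)
ρ-cycle length = 6 (tail of 2 descent steps not counted)

6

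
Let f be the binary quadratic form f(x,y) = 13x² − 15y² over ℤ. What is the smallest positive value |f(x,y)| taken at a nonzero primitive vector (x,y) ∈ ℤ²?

descent: ρ → (-15,0,13)
descent: ρ → (13,26,-2)  [lands on river]
river: ρ → (-2,26,13)
closes: descent 2, river 2
min |a| on river = 2

2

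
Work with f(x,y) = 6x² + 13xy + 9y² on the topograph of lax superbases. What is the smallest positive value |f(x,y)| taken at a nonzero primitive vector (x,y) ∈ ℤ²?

translate: b→1 (≡13 mod 12), so (6,13,9)→(6,1,2)
flip: (6,1,2)→(2,-1,6)
reduced (well bottom): (2,-1,6) with a≤c, −a<b≤a
well minimum = a = 2

2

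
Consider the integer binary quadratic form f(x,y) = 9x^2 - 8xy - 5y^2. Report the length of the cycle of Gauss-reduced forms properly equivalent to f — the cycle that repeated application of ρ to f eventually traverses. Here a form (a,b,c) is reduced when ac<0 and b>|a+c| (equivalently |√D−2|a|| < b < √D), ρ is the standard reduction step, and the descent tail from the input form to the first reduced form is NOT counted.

D = 244, ⌊√D⌋ = 15
descent: ρ → (-5,8,9)  [lands on river]
river: ρ → (9,10,-4)
river: ρ → (-4,14,3)
river: ρ → (3,10,-12)
river: ρ → (-12,14,1)
river: ρ → (1,14,-12)
river: ρ → (-12,10,3)
river: ρ → (3,14,-4)
river: ρ → (-4,10,9)
river: ρ → (9,8,-5)
river: ρ → (-5,12,5)
river: ρ → (5,8,-9)
river: ρ → (-9,10,4)
river: ρ → (4,14,-3)
river: ρ → (-3,10,12)
river: ρ → (12,14,-1)
river: ρ → (-1,14,12)
river: ρ → (12,10,-3)
river: ρ → (-3,14,4)
river: ρ → (4,10,-9)
river: ρ → (-9,8,5)
river: ρ → (5,12,-5)
ρ-cycle length = 22 (tail of 1 descent step not counted)

22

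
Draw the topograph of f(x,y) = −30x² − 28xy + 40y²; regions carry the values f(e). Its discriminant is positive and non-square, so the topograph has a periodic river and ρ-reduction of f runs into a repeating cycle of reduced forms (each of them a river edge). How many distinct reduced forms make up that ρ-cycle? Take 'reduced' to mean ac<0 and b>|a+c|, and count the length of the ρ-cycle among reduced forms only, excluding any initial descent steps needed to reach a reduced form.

D = 5584, ⌊√D⌋ = 74
descent: ρ → (40,28,-30)  [lands on river]
river: ρ → (-30,32,38)
river: ρ → (38,44,-24)
river: ρ → (-24,52,30)
river: ρ → (30,68,-8)
river: ρ → (-8,60,62)
river: ρ → (62,64,-6)
river: ρ → (-6,68,40)
river: ρ → (40,12,-34)
river: ρ → (-34,56,18)
river: ρ → (18,52,-40)
river: ρ → (-40,28,30)
river: ρ → (30,32,-38)
river: ρ → (-38,44,24)
river: ρ → (24,52,-30)
river: ρ → (-30,68,8)
river: ρ → (8,60,-62)
river: ρ → (-62,64,6)
river: ρ → (6,68,-40)
river: ρ → (-40,12,34)
river: ρ → (34,56,-18)
river: ρ → (-18,52,40)
ρ-cycle length = 22 (tail of 1 descent step not counted)

22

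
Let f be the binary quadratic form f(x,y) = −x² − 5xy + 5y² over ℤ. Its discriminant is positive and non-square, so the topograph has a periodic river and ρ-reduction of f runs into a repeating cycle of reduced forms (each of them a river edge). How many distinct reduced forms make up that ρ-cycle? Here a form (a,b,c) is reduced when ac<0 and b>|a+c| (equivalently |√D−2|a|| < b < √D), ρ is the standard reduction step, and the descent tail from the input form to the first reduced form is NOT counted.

D = 45, ⌊√D⌋ = 6
descent: ρ → (5,5,-1)  [lands on river]
river: ρ → (-1,5,5)
ρ-cycle length = 2 (tail of 1 descent step not counted)

2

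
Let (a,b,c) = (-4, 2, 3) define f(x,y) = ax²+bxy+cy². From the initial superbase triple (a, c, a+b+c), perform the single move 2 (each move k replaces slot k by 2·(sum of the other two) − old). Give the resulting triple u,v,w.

start (-4,3,1) = (f(1,0),f(0,1),f(1,1))
replace slot 2: 2·((-4)+1) − 3 = -9 → (-4,-9,1)

-4,-9,1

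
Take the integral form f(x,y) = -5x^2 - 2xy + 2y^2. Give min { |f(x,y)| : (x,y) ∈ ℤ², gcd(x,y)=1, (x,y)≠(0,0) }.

descent: ρ → (2,6,-1)  [lands on river]
river: ρ → (-1,6,2)
closes: descent 1, river 2
min |a| on river = 1

1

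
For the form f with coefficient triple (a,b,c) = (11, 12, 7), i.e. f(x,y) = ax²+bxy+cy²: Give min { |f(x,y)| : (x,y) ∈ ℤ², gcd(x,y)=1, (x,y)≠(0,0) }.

translate: b→-10 (≡12 mod 22), so (11,12,7)→(11,-10,6)
flip: (11,-10,6)→(6,10,11)
translate: b→-2 (≡10 mod 12), so (6,10,11)→(6,-2,7)
reduced (well bottom): (6,-2,7) with a≤c, −a<b≤a
well minimum = a = 6

6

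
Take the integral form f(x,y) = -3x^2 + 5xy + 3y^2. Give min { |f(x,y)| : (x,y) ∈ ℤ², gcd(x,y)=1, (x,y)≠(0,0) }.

river: ρ → (3,7,-1)
river: ρ → (-1,7,3)
river: ρ → (3,5,-3)
river: ρ → (-3,7,1)
river: ρ → (1,7,-3)
river: ρ → (-3,5,3)
closes: descent 0, river 6
min |a| on river = 1

1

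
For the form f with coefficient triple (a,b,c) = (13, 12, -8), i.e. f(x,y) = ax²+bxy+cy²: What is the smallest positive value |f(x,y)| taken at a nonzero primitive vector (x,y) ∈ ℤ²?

river: ρ → (-8,20,5)
river: ρ → (5,20,-8)
river: ρ → (-8,12,13)
river: ρ → (13,14,-7)
river: ρ → (-7,14,13)
river: ρ → (13,12,-8)
closes: descent 0, river 6
min |a| on river = 5

5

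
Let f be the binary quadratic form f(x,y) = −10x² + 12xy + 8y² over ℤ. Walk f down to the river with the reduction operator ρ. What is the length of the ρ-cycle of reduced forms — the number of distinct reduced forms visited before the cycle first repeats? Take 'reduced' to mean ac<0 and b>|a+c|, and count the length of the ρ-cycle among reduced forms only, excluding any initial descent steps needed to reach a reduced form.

D = 464, ⌊√D⌋ = 21
river: ρ → (8,20,-2)
river: ρ → (-2,20,8)
river: ρ → (8,12,-10)
river: ρ → (-10,8,10)
river: ρ → (10,12,-8)
river: ρ → (-8,20,2)
river: ρ → (2,20,-8)
river: ρ → (-8,12,10)
river: ρ → (10,8,-10)
river: ρ → (-10,12,8)
ρ-cycle length = 10 (tail of 0 descent steps not counted)

10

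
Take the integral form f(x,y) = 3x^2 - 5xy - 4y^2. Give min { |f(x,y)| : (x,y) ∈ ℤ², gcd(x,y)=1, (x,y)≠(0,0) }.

descent: ρ → (-4,5,3)  [lands on river]
river: ρ → (3,7,-2)
river: ρ → (-2,5,6)
river: ρ → (6,7,-1)
river: ρ → (-1,7,6)
river: ρ → (6,5,-2)
river: ρ → (-2,7,3)
river: ρ → (3,5,-4)
river: ρ → (-4,3,4)
river: ρ → (4,5,-3)
river: ρ → (-3,7,2)
river: ρ → (2,5,-6)
river: ρ → (-6,7,1)
river: ρ → (1,7,-6)
river: ρ → (-6,5,2)
river: ρ → (2,7,-3)
river: ρ → (-3,5,4)
river: ρ → (4,3,-4)
closes: descent 1, river 18
min |a| on river = 1

1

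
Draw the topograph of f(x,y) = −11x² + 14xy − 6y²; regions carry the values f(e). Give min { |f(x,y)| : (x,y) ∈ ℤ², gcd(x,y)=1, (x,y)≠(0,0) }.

translate: b→8 (≡-14 mod 22), so (11,-14,6)→(11,8,3)
flip: (11,8,3)→(3,-8,11)
translate: b→-2 (≡-8 mod 6), so (3,-8,11)→(3,-2,6)
reduced (well bottom): (3,-2,6) with a≤c, −a<b≤a
well minimum |f| = |-3| = 3 (negative-definite)

3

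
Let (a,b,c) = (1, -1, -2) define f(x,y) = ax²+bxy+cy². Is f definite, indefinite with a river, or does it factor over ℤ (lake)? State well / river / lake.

D = b²−4ac = (-1)² − 4·1·(-2) = 9
D = 3² is a perfect square ⇒ form factors over ℤ ⇒ lakes

lake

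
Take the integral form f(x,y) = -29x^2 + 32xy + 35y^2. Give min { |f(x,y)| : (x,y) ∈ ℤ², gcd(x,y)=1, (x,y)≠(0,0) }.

river: ρ → (35,38,-26)
river: ρ → (-26,66,7)
river: ρ → (7,60,-53)
river: ρ → (-53,46,14)
river: ρ → (14,66,-13)
river: ρ → (-13,64,19)
river: ρ → (19,50,-34)
river: ρ → (-34,18,35)
river: ρ → (35,52,-17)
river: ρ → (-17,50,38)
river: ρ → (38,26,-29)
river: ρ → (-29,32,35)
closes: descent 0, river 12
min |a| on river = 7

7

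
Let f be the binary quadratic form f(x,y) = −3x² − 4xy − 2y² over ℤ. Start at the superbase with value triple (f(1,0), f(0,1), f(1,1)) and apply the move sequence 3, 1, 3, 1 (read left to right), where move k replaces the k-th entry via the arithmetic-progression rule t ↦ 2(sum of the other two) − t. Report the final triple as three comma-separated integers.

start (-3,-2,-9) = (f(1,0),f(0,1),f(1,1))
replace slot 3: 2·((-3)+(-2)) − (-9) = -1 → (-3,-2,-1)
replace slot 1: 2·((-2)+(-1)) − (-3) = -3 → (-3,-2,-1)
replace slot 3: 2·((-3)+(-2)) − (-1) = -9 → (-3,-2,-9)
replace slot 1: 2·((-2)+(-9)) − (-3) = -19 → (-19,-2,-9)

-19,-2,-9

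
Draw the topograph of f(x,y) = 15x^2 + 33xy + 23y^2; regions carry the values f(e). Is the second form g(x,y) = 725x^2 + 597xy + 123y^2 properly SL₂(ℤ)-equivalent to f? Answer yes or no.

D₁ = -291, D₂ = -291
f: translate: b→3 (≡33 mod 30), so (15,33,23)→(15,3,5)
f: flip: (15,3,5)→(5,-3,15)
f: reduced (well bottom): (5,-3,15) with a≤c, −a<b≤a
g: flip: (725,597,123)→(123,-597,725)
g: translate: b→-105 (≡-597 mod 246), so (123,-597,725)→(123,-105,23)
g: flip: (123,-105,23)→(23,105,123)
g: translate: b→13 (≡105 mod 46), so (23,105,123)→(23,13,5)
g: flip: (23,13,5)→(5,-13,23)
g: translate: b→-3 (≡-13 mod 10), so (5,-13,23)→(5,-3,15)
g: reduced (well bottom): (5,-3,15) with a≤c, −a<b≤a
reduced forms (5, -3, 15) vs (5, -3, 15) ⇒ equivalent

yes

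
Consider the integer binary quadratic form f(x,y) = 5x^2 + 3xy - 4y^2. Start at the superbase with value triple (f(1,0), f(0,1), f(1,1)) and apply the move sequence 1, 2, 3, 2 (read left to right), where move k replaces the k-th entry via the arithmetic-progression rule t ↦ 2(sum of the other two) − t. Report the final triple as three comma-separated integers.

start (5,-4,4) = (f(1,0),f(0,1),f(1,1))
replace slot 1: 2·((-4)+4) − 5 = -5 → (-5,-4,4)
replace slot 2: 2·((-5)+4) − (-4) = 2 → (-5,2,4)
replace slot 3: 2·((-5)+2) − 4 = -10 → (-5,2,-10)
replace slot 2: 2·((-5)+(-10)) − 2 = -32 → (-5,-32,-10)

-5,-32,-10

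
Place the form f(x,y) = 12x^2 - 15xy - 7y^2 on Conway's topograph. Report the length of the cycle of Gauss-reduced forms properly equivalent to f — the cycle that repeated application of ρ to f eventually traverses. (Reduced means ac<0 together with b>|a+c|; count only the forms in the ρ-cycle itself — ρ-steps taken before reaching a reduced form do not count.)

D = 561, ⌊√D⌋ = 23
descent: ρ → (-7,15,12)  [lands on river]
river: ρ → (12,9,-10)
river: ρ → (-10,11,11)
river: ρ → (11,11,-10)
river: ρ → (-10,9,12)
river: ρ → (12,15,-7)
river: ρ → (-7,13,14)
river: ρ → (14,15,-6)
river: ρ → (-6,21,5)
river: ρ → (5,19,-10)
river: ρ → (-10,21,3)
river: ρ → (3,21,-10)
river: ρ → (-10,19,5)
river: ρ → (5,21,-6)
river: ρ → (-6,15,14)
river: ρ → (14,13,-7)
ρ-cycle length = 16 (tail of 1 descent step not counted)

16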